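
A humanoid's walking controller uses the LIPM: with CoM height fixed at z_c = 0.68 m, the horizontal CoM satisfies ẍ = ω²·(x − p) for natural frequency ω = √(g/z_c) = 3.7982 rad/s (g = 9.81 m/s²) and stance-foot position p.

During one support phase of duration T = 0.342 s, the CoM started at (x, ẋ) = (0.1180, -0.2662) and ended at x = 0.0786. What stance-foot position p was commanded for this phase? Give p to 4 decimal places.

p = 0.0360

ωT = 3.7982·0.342 = 1.298984; cosh(ωT) = 1.969190, sinh(ωT) = 1.696382
x(T) = p + (x₀−p)·cosh(ωT) + (ẋ₀/ω)·sinh(ωT) ⇒ p·(1 − cosh) = x(T) − x₀·cosh − (ẋ₀/ω)·sinh
numerator   = 0.0786 − (0.1180)·1.969190 − (-0.2662/3.7982)·1.696382 = -0.034872
denominator = 1 − 1.969190 = -0.969190
p = -0.034872 / -0.969190 = 0.0360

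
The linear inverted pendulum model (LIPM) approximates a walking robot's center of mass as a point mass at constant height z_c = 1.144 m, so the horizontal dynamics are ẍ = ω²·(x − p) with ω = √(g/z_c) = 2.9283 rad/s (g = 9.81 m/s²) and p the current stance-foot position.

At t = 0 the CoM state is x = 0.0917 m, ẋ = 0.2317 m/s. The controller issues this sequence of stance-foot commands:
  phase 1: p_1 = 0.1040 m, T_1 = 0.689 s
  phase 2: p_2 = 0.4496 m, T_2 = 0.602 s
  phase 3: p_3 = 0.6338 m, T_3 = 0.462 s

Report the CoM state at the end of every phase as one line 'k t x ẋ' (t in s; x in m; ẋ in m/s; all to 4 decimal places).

phase 1: p=0.1040, T=0.689, ωT=2.017599, cosh=3.826610, sinh=3.693635; start (x,ẋ)=(0.091700, 0.231700) → end (x,ẋ)=(0.349189, 0.753588)
phase 2: p=0.4496, T=0.602, ωT=1.762837, cosh=3.000253, sinh=2.828695; start (x,ẋ)=(0.349189, 0.753588) → end (x,ẋ)=(0.876298, 1.429226)
phase 3: p=0.6338, T=0.462, ωT=1.352875, cosh=2.063513, sinh=1.805017; start (x,ẋ)=(0.876298, 1.429226) → end (x,ẋ)=(2.015178, 4.230980)

1 0.6890 0.3492 0.7536
2 1.2910 0.8763 1.4292
3 1.7530 2.0152 4.2310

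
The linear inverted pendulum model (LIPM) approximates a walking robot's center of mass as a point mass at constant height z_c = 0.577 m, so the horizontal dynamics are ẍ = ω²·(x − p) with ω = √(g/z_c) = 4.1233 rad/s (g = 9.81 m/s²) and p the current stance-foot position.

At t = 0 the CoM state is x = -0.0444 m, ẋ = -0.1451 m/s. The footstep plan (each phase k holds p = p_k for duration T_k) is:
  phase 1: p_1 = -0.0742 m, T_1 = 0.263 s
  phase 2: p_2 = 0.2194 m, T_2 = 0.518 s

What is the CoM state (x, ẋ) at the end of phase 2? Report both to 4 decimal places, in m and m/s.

x = -1.1067, ẋ = -5.3356

phase 1: p=-0.0742, T=0.263, ωT=1.084428, cosh=1.647921, sinh=1.309826; start (x,ẋ)=(-0.044400, -0.145100) → end (x,ẋ)=(-0.071185, -0.078169)
phase 2: p=0.2194, T=0.518, ωT=2.135869, cosh=4.291272, sinh=4.173130; start (x,ẋ)=(-0.071185, -0.078169) → end (x,ẋ)=(-1.106694, -5.335563)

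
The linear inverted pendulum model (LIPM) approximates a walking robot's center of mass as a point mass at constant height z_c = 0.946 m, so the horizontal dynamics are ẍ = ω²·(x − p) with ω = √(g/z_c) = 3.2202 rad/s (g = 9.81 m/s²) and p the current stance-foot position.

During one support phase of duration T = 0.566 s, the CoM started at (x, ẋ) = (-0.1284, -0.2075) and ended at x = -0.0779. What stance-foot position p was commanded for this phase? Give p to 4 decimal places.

p = -0.2409

ωT = 3.2202·0.566 = 1.822633; cosh(ωT) = 3.174866, sinh(ωT) = 3.013266
x(T) = p + (x₀−p)·cosh(ωT) + (ẋ₀/ω)·sinh(ωT) ⇒ p·(1 − cosh) = x(T) − x₀·cosh − (ẋ₀/ω)·sinh
numerator   = -0.0779 − (-0.1284)·3.174866 − (-0.2075/3.2202)·3.013266 = 0.523919
denominator = 1 − 3.174866 = -2.174866
p = 0.523919 / -2.174866 = -0.2409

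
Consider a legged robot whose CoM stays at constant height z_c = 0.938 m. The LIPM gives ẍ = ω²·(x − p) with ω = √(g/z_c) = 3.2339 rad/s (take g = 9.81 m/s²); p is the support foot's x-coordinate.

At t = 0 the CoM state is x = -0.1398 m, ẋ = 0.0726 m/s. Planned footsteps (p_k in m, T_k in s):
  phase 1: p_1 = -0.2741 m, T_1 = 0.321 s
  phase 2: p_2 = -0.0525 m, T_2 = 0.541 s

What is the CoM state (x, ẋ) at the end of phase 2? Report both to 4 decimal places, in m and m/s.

x = 0.5674, ẋ = 2.1069

phase 1: p=-0.2741, T=0.321, ωT=1.038082, cosh=1.588964, sinh=1.234831; start (x,ẋ)=(-0.139800, 0.072600) → end (x,ẋ)=(-0.032981, 0.651662)
phase 2: p=-0.0525, T=0.541, ωT=1.749540, cosh=2.962905, sinh=2.789051; start (x,ẋ)=(-0.032981, 0.651662) → end (x,ẋ)=(0.567355, 2.106868)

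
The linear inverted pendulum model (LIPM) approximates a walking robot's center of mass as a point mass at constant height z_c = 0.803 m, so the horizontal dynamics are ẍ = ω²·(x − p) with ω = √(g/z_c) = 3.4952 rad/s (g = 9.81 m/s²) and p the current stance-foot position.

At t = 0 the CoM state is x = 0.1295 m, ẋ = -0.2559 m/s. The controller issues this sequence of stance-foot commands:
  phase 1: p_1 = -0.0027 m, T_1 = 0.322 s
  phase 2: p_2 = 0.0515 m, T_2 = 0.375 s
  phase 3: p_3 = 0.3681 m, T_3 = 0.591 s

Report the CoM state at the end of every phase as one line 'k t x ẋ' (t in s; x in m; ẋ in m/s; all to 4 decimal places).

1 0.3220 0.1215 0.2012
2 0.6970 0.2897 0.8210
3 1.2880 0.9658 2.2278

phase 1: p=-0.0027, T=0.322, ωT=1.125454, cosh=1.703061, sinh=1.378556; start (x,ẋ)=(0.129500, -0.255900) → end (x,ẋ)=(0.121514, 0.201170)
phase 2: p=0.0515, T=0.375, ωT=1.310700, cosh=1.989200, sinh=1.719569; start (x,ẋ)=(0.121514, 0.201170) → end (x,ẋ)=(0.289744, 0.820968)
phase 3: p=0.3681, T=0.591, ωT=2.065663, cosh=4.008632, sinh=3.881897; start (x,ẋ)=(0.289744, 0.820968) → end (x,ẋ)=(0.965795, 2.227819)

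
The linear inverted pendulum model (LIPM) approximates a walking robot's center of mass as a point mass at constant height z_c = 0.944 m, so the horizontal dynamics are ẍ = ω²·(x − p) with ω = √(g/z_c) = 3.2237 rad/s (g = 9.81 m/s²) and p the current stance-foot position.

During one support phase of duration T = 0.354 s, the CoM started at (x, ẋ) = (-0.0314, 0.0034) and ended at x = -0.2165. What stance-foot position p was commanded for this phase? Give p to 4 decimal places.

ωT = 3.2237·0.354 = 1.141190; cosh(ωT) = 1.724965, sinh(ωT) = 1.405526
x(T) = p + (x₀−p)·cosh(ωT) + (ẋ₀/ω)·sinh(ωT) ⇒ p·(1 − cosh) = x(T) − x₀·cosh − (ẋ₀/ω)·sinh
numerator   = -0.2165 − (-0.0314)·1.724965 − (0.0034/3.2237)·1.405526 = -0.163818
denominator = 1 − 1.724965 = -0.724965
p = -0.163818 / -0.724965 = 0.2260

p = 0.2260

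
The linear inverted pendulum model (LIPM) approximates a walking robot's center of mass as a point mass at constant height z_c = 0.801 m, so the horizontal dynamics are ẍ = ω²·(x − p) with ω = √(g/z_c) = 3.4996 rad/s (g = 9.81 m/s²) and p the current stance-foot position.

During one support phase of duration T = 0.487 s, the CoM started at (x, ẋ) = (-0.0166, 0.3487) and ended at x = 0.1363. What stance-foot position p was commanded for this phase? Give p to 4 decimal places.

p = 0.0442

ωT = 3.4996·0.487 = 1.704305; cosh(ωT) = 2.839732, sinh(ωT) = 2.657833
x(T) = p + (x₀−p)·cosh(ωT) + (ẋ₀/ω)·sinh(ωT) ⇒ p·(1 − cosh) = x(T) − x₀·cosh − (ẋ₀/ω)·sinh
numerator   = 0.1363 − (-0.0166)·2.839732 − (0.3487/3.4996)·2.657833 = -0.081387
denominator = 1 − 2.839732 = -1.839732
p = -0.081387 / -1.839732 = 0.0442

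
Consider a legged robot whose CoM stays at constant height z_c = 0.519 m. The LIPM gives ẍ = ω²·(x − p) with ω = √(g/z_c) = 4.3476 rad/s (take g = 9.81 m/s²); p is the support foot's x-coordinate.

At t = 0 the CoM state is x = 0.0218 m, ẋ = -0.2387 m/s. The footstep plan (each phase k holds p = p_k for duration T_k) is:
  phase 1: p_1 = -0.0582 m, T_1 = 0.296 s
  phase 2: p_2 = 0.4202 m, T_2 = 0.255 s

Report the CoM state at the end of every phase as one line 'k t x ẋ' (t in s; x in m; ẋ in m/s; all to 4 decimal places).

1 0.2960 0.0059 0.1166
2 0.5510 -0.2397 -2.2361

phase 1: p=-0.0582, T=0.296, ωT=1.286890, cosh=1.948817, sinh=1.672688; start (x,ẋ)=(0.021800, -0.238700) → end (x,ẋ)=(0.005868, 0.116592)
phase 2: p=0.4202, T=0.255, ωT=1.108638, cosh=1.680118, sinh=1.350110; start (x,ẋ)=(0.005868, 0.116592) → end (x,ẋ)=(-0.239720, -2.236131)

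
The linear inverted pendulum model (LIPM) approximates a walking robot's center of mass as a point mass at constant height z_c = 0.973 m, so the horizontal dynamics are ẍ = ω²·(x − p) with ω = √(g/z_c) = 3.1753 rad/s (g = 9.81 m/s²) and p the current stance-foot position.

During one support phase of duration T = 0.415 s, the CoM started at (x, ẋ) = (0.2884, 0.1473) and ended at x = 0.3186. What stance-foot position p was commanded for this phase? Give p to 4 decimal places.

p = 0.3386

ωT = 3.1753·0.415 = 1.317749; cosh(ωT) = 2.001372, sinh(ωT) = 1.733635
x(T) = p + (x₀−p)·cosh(ωT) + (ẋ₀/ω)·sinh(ωT) ⇒ p·(1 − cosh) = x(T) − x₀·cosh − (ẋ₀/ω)·sinh
numerator   = 0.3186 − (0.2884)·2.001372 − (0.1473/3.1753)·1.733635 = -0.339018
denominator = 1 − 2.001372 = -1.001372
p = -0.339018 / -1.001372 = 0.3386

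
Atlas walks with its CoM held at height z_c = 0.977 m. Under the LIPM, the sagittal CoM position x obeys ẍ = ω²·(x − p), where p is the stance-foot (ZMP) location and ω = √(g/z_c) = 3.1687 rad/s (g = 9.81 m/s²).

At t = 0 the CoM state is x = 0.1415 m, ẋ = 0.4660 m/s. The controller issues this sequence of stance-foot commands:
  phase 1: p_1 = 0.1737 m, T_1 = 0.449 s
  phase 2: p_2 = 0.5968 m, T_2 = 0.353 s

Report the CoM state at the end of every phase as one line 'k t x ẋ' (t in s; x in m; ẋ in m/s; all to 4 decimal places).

phase 1: p=0.1737, T=0.449, ωT=1.422746, cosh=2.194774, sinh=1.953723; start (x,ẋ)=(0.141500, 0.466000) → end (x,ẋ)=(0.390350, 0.823422)
phase 2: p=0.5968, T=0.353, ωT=1.118551, cosh=1.693585, sinh=1.366832; start (x,ẋ)=(0.390350, 0.823422) → end (x,ẋ)=(0.602345, 0.500382)

1 0.4490 0.3903 0.8234
2 0.8020 0.6023 0.5004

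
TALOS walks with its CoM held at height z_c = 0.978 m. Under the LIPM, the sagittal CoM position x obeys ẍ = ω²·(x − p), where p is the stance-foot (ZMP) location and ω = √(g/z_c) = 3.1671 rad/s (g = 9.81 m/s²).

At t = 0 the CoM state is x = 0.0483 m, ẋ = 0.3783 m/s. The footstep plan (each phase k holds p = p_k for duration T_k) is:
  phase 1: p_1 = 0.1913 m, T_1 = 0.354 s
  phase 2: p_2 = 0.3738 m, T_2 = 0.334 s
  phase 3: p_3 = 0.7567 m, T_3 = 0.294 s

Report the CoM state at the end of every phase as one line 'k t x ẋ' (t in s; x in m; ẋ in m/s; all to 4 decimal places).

phase 1: p=0.1913, T=0.354, ωT=1.121153, cosh=1.697147, sinh=1.371244; start (x,ẋ)=(0.048300, 0.378300) → end (x,ẋ)=(0.112399, 0.021001)
phase 2: p=0.3738, T=0.334, ωT=1.057811, cosh=1.613638, sinh=1.266423; start (x,ẋ)=(0.112399, 0.021001) → end (x,ẋ)=(-0.039610, -1.014564)
phase 3: p=0.7567, T=0.294, ωT=0.931127, cosh=1.465739, sinh=1.071630; start (x,ẋ)=(-0.039610, -1.014564) → end (x,ẋ)=(-0.753772, -4.189726)

1 0.3540 0.1124 0.0210
2 0.6880 -0.0396 -1.0146
3 0.9820 -0.7538 -4.1897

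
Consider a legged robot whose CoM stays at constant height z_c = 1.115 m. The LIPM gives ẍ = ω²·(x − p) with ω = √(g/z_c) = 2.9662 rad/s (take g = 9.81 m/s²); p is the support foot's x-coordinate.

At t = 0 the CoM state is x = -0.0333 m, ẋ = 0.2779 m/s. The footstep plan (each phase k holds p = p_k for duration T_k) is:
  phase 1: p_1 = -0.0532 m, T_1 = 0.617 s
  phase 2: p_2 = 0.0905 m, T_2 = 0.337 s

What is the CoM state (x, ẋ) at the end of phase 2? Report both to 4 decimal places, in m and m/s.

phase 1: p=-0.0532, T=0.617, ωT=1.830145, cosh=3.197592, sinh=3.037201; start (x,ẋ)=(-0.033300, 0.277900) → end (x,ẋ)=(0.294984, 1.067889)
phase 2: p=0.0905, T=0.337, ωT=0.999609, cosh=1.542622, sinh=1.174599; start (x,ẋ)=(0.294984, 1.067889) → end (x,ẋ)=(0.828820, 2.359790)

x = 0.8288, ẋ = 2.3598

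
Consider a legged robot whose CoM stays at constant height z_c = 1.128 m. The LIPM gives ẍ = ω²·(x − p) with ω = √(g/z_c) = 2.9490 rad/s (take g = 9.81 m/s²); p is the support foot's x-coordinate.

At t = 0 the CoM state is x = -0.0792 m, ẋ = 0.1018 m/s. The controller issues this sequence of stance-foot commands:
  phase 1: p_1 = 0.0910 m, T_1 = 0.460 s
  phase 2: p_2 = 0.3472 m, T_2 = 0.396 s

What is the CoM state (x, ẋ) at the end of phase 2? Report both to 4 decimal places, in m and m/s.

phase 1: p=0.0910, T=0.460, ωT=1.356540, cosh=2.070143, sinh=1.812593; start (x,ẋ)=(-0.079200, 0.101800) → end (x,ẋ)=(-0.198767, -0.699036)
phase 2: p=0.3472, T=0.396, ωT=1.167804, cosh=1.762987, sinh=1.451938; start (x,ẋ)=(-0.198767, -0.699036) → end (x,ẋ)=(-0.959503, -3.570094)

x = -0.9595, ẋ = -3.5701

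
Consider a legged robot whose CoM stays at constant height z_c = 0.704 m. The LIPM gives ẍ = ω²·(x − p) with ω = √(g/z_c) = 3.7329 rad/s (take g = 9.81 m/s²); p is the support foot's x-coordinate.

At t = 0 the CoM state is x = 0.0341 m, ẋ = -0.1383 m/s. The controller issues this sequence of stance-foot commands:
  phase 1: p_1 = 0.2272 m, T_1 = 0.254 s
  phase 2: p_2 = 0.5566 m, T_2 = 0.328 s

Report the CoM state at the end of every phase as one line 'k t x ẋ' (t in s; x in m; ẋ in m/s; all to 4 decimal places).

1 0.2540 -0.1000 -0.9958
2 0.5820 -1.0714 -5.6496

phase 1: p=0.2272, T=0.254, ωT=0.948157, cosh=1.484201, sinh=1.096746; start (x,ẋ)=(0.034100, -0.138300) → end (x,ẋ)=(-0.100033, -0.995825)
phase 2: p=0.5566, T=0.328, ωT=1.224391, cosh=1.848015, sinh=1.554079; start (x,ẋ)=(-0.100033, -0.995825) → end (x,ẋ)=(-1.071448, -5.649570)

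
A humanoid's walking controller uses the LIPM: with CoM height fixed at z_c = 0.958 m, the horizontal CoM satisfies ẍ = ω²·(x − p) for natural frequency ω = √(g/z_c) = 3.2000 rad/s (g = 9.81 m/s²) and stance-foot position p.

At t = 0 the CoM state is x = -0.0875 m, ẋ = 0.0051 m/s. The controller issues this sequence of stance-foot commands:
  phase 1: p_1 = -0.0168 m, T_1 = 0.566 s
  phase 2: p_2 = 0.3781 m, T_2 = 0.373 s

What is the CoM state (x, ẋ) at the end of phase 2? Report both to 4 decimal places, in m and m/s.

phase 1: p=-0.0168, T=0.566, ωT=1.811200, cosh=3.140621, sinh=2.977163; start (x,ẋ)=(-0.087500, 0.005100) → end (x,ẋ)=(-0.234097, -0.657536)
phase 2: p=0.3781, T=0.373, ωT=1.193600, cosh=1.801032, sinh=1.497904; start (x,ẋ)=(-0.234097, -0.657536) → end (x,ẋ)=(-1.032276, -4.118684)

x = -1.0323, ẋ = -4.1187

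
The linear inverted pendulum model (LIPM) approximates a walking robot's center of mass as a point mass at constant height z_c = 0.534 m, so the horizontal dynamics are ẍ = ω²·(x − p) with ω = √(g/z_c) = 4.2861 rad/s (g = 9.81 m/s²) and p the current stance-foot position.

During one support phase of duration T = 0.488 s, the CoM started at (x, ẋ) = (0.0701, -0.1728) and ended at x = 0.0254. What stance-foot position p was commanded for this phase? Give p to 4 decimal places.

p = 0.0328

ωT = 4.2861·0.488 = 2.091617; cosh(ωT) = 4.110742, sinh(ωT) = 3.987255
x(T) = p + (x₀−p)·cosh(ωT) + (ẋ₀/ω)·sinh(ωT) ⇒ p·(1 − cosh) = x(T) − x₀·cosh − (ẋ₀/ω)·sinh
numerator   = 0.0254 − (0.0701)·4.110742 − (-0.1728/4.2861)·3.987255 = -0.102011
denominator = 1 − 4.110742 = -3.110742
p = -0.102011 / -3.110742 = 0.0328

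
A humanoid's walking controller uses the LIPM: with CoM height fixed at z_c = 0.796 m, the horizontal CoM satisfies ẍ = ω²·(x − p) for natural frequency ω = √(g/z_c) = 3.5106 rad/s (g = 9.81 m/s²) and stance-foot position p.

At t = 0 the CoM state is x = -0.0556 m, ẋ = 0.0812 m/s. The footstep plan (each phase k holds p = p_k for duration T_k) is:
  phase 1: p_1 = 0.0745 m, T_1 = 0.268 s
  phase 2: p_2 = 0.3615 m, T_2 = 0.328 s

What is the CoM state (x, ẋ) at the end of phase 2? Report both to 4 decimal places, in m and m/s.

x = -0.5806, ẋ = -2.9225

phase 1: p=0.0745, T=0.268, ωT=0.940841, cosh=1.476217, sinh=1.085918; start (x,ẋ)=(-0.055600, 0.081200) → end (x,ẋ)=(-0.092439, -0.376101)
phase 2: p=0.3615, T=0.328, ωT=1.151477, cosh=1.739515, sinh=1.423345; start (x,ẋ)=(-0.092439, -0.376101) → end (x,ẋ)=(-0.580620, -2.922473)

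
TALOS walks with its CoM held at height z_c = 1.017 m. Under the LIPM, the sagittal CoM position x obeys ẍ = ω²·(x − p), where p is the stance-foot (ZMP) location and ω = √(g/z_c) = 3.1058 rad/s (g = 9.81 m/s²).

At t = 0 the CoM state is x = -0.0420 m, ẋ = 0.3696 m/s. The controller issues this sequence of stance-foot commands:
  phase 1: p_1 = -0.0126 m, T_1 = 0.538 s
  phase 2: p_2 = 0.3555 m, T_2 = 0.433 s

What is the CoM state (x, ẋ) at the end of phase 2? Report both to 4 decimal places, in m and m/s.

x = 0.5117, ẋ = 0.8058

phase 1: p=-0.0126, T=0.538, ωT=1.670920, cosh=2.752567, sinh=2.564493; start (x,ẋ)=(-0.042000, 0.369600) → end (x,ẋ)=(0.211657, 0.783183)
phase 2: p=0.3555, T=0.433, ωT=1.344811, cosh=2.049026, sinh=1.788437; start (x,ẋ)=(0.211657, 0.783183) → end (x,ẋ)=(0.511749, 0.805785)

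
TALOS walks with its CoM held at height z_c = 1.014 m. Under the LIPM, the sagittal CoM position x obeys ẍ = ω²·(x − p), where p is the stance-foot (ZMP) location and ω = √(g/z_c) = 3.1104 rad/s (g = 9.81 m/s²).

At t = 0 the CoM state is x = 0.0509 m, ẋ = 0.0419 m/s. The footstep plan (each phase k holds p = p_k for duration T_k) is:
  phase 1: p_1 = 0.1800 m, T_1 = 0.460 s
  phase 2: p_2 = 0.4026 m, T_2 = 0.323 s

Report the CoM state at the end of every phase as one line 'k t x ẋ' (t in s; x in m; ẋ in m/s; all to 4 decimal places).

phase 1: p=0.1800, T=0.460, ωT=1.430784, cosh=2.210549, sinh=1.971428; start (x,ẋ)=(0.050900, 0.041900) → end (x,ẋ)=(-0.078825, -0.699010)
phase 2: p=0.4026, T=0.323, ωT=1.004659, cosh=1.548573, sinh=1.182403; start (x,ẋ)=(-0.078825, -0.699010) → end (x,ẋ)=(-0.608647, -2.853027)

1 0.4600 -0.0788 -0.6990
2 0.7830 -0.6086 -2.8530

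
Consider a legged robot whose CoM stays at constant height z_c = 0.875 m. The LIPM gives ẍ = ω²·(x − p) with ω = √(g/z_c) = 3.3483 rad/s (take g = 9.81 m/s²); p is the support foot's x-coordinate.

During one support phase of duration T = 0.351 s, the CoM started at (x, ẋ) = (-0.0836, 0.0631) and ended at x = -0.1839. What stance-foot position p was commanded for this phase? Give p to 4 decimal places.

p = 0.0817

ωT = 3.3483·0.351 = 1.175253; cosh(ωT) = 1.773852, sinh(ωT) = 1.465111
x(T) = p + (x₀−p)·cosh(ωT) + (ẋ₀/ω)·sinh(ωT) ⇒ p·(1 − cosh) = x(T) − x₀·cosh − (ẋ₀/ω)·sinh
numerator   = -0.1839 − (-0.0836)·1.773852 − (0.0631/3.3483)·1.465111 = -0.063217
denominator = 1 − 1.773852 = -0.773852
p = -0.063217 / -0.773852 = 0.0817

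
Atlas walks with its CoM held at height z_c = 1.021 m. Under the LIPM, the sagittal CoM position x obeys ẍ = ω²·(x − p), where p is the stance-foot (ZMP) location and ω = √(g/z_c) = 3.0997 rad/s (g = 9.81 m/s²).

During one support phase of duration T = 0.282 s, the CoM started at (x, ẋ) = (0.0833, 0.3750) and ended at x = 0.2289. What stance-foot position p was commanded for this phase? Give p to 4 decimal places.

p = 0.0198

ωT = 3.0997·0.282 = 0.874115; cosh(ωT) = 1.406993, sinh(ωT) = 0.989762
x(T) = p + (x₀−p)·cosh(ωT) + (ẋ₀/ω)·sinh(ωT) ⇒ p·(1 − cosh) = x(T) − x₀·cosh − (ẋ₀/ω)·sinh
numerator   = 0.2289 − (0.0833)·1.406993 − (0.3750/3.0997)·0.989762 = -0.008043
denominator = 1 − 1.406993 = -0.406993
p = -0.008043 / -0.406993 = 0.0198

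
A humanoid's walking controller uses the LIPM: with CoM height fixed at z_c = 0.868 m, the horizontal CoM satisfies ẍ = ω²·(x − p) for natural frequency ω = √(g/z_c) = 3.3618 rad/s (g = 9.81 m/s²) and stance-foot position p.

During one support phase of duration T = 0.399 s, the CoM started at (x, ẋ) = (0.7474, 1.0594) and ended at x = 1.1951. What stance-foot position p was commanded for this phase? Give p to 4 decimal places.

ωT = 3.3618·0.399 = 1.341358; cosh(ωT) = 2.042862, sinh(ωT) = 1.781372
x(T) = p + (x₀−p)·cosh(ωT) + (ẋ₀/ω)·sinh(ωT) ⇒ p·(1 − cosh) = x(T) − x₀·cosh − (ẋ₀/ω)·sinh
numerator   = 1.1951 − (0.7474)·2.042862 − (1.0594/3.3618)·1.781372 = -0.893097
denominator = 1 − 2.042862 = -1.042862
p = -0.893097 / -1.042862 = 0.8564

p = 0.8564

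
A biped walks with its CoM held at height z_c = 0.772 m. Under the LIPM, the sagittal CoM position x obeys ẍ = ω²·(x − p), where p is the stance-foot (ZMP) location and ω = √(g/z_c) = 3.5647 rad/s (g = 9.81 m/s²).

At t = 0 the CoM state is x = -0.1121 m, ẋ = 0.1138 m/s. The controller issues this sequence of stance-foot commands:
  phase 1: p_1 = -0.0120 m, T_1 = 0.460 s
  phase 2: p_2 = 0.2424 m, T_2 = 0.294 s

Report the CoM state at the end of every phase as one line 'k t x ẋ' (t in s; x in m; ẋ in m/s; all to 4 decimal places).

1 0.4600 -0.2005 -0.5806
2 0.7540 -0.6705 -2.9043

phase 1: p=-0.0120, T=0.460, ωT=1.639762, cosh=2.673984, sinh=2.479958; start (x,ẋ)=(-0.112100, 0.113800) → end (x,ẋ)=(-0.200495, -0.580615)
phase 2: p=0.2424, T=0.294, ωT=1.048022, cosh=1.601317, sinh=1.250687; start (x,ẋ)=(-0.200495, -0.580615) → end (x,ẋ)=(-0.670527, -2.904319)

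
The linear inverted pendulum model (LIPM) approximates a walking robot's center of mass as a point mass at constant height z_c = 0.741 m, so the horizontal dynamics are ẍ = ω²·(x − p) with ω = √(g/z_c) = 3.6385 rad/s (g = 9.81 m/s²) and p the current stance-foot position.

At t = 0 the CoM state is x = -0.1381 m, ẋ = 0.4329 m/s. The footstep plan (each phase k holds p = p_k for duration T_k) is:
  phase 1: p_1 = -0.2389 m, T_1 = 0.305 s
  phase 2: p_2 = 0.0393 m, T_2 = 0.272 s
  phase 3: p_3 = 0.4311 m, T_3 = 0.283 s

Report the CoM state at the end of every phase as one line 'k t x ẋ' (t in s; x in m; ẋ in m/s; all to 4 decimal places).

phase 1: p=-0.2389, T=0.305, ωT=1.109743, cosh=1.681610, sinh=1.351967; start (x,ẋ)=(-0.138100, 0.432900) → end (x,ẋ)=(0.091460, 1.223818)
phase 2: p=0.0393, T=0.272, ωT=0.989672, cosh=1.531025, sinh=1.159327; start (x,ẋ)=(0.091460, 1.223818) → end (x,ẋ)=(0.509101, 2.093718)
phase 3: p=0.4311, T=0.283, ωT=1.029695, cosh=1.578664, sinh=1.221549; start (x,ẋ)=(0.509101, 2.093718) → end (x,ẋ)=(1.257158, 3.651959)

1 0.3050 0.0915 1.2238
2 0.5770 0.5091 2.0937
3 0.8600 1.2572 3.6520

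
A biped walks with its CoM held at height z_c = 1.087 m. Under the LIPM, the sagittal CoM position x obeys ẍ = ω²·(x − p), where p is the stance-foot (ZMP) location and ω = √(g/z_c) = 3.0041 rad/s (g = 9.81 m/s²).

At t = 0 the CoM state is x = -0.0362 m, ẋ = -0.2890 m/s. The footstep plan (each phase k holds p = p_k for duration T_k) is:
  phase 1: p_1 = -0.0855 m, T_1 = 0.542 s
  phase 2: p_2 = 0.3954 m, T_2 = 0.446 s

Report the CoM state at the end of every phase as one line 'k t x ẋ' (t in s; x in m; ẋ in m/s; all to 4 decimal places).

1 0.5420 -0.1907 -0.4018
2 0.9880 -1.0382 -3.9507

phase 1: p=-0.0855, T=0.542, ωT=1.628222, cosh=2.645544, sinh=2.449265; start (x,ẋ)=(-0.036200, -0.289000) → end (x,ẋ)=(-0.190699, -0.401821)
phase 2: p=0.3954, T=0.446, ωT=1.339829, cosh=2.040140, sinh=1.778249; start (x,ẋ)=(-0.190699, -0.401821) → end (x,ẋ)=(-1.038177, -3.950732)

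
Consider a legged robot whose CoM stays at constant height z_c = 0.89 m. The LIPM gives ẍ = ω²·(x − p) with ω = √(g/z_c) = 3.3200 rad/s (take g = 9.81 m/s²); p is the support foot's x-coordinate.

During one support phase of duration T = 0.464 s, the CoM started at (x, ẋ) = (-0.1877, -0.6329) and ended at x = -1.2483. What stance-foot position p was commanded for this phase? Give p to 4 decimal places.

ωT = 3.3200·0.464 = 1.540480; cosh(ωT) = 2.440554, sinh(ωT) = 2.226276
x(T) = p + (x₀−p)·cosh(ωT) + (ẋ₀/ω)·sinh(ωT) ⇒ p·(1 − cosh) = x(T) − x₀·cosh − (ẋ₀/ω)·sinh
numerator   = -1.2483 − (-0.1877)·2.440554 − (-0.6329/3.3200)·2.226276 = -0.365807
denominator = 1 − 2.440554 = -1.440554
p = -0.365807 / -1.440554 = 0.2539

p = 0.2539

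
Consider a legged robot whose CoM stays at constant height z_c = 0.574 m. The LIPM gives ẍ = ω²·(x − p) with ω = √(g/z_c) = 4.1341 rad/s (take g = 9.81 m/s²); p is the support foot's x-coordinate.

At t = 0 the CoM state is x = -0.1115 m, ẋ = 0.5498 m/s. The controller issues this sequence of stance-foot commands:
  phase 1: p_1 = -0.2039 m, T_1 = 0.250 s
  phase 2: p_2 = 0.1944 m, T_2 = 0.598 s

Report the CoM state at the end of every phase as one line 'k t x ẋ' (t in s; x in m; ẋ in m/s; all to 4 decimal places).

phase 1: p=-0.2039, T=0.250, ωT=1.033525, cosh=1.583354, sinh=1.227603; start (x,ẋ)=(-0.111500, 0.549800) → end (x,ẋ)=(0.105663, 1.339461)
phase 2: p=0.1944, T=0.598, ωT=2.472192, cosh=5.966394, sinh=5.881994; start (x,ẋ)=(0.105663, 1.339461) → end (x,ẋ)=(1.570742, 5.833948)

1 0.2500 0.1057 1.3395
2 0.8480 1.5707 5.8339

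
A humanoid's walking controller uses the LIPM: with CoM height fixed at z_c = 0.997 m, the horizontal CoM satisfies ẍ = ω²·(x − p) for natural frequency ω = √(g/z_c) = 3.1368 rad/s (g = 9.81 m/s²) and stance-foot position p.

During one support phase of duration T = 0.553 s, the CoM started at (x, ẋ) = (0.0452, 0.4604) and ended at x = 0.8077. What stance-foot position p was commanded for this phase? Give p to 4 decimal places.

ωT = 3.1368·0.553 = 1.734650; cosh(ωT) = 2.921704, sinh(ωT) = 2.745242
x(T) = p + (x₀−p)·cosh(ωT) + (ẋ₀/ω)·sinh(ωT) ⇒ p·(1 − cosh) = x(T) − x₀·cosh − (ẋ₀/ω)·sinh
numerator   = 0.8077 − (0.0452)·2.921704 − (0.4604/3.1368)·2.745242 = 0.272709
denominator = 1 − 2.921704 = -1.921704
p = 0.272709 / -1.921704 = -0.1419

p = -0.1419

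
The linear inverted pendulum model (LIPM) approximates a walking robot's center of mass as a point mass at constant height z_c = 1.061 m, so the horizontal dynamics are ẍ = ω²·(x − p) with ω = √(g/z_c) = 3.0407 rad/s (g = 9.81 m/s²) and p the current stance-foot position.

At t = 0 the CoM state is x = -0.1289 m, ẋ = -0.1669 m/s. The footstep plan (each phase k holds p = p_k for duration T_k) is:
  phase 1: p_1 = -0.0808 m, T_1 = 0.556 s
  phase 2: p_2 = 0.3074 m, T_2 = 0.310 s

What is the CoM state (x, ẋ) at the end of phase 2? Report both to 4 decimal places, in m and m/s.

phase 1: p=-0.0808, T=0.556, ωT=1.690629, cosh=2.803648, sinh=2.619244; start (x,ẋ)=(-0.128900, -0.166900) → end (x,ẋ)=(-0.359422, -0.851013)
phase 2: p=0.3074, T=0.310, ωT=0.942617, cosh=1.478148, sinh=1.088541; start (x,ẋ)=(-0.359422, -0.851013) → end (x,ẋ)=(-0.982917, -3.465058)

x = -0.9829, ẋ = -3.4651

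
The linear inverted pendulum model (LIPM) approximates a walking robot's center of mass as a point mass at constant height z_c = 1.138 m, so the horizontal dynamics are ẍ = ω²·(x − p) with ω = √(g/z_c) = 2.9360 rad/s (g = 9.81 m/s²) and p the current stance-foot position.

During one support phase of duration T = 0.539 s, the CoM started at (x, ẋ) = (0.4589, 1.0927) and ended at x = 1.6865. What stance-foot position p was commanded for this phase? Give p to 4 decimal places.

p = 0.2245

ωT = 2.9360·0.539 = 1.582504; cosh(ωT) = 2.536294, sinh(ωT) = 2.330834
x(T) = p + (x₀−p)·cosh(ωT) + (ẋ₀/ω)·sinh(ωT) ⇒ p·(1 − cosh) = x(T) − x₀·cosh − (ẋ₀/ω)·sinh
numerator   = 1.6865 − (0.4589)·2.536294 − (1.0927/2.9360)·2.330834 = -0.344879
denominator = 1 − 2.536294 = -1.536294
p = -0.344879 / -1.536294 = 0.2245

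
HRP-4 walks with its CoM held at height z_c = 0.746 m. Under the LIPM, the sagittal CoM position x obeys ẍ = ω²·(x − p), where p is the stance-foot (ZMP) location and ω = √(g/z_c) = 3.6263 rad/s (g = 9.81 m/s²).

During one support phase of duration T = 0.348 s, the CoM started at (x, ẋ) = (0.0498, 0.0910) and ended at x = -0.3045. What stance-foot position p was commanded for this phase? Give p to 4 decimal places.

p = 0.4850

ωT = 3.6263·0.348 = 1.261952; cosh(ωT) = 1.907706, sinh(ωT) = 1.624605
x(T) = p + (x₀−p)·cosh(ωT) + (ẋ₀/ω)·sinh(ωT) ⇒ p·(1 − cosh) = x(T) − x₀·cosh − (ẋ₀/ω)·sinh
numerator   = -0.3045 − (0.0498)·1.907706 − (0.0910/3.6263)·1.624605 = -0.440272
denominator = 1 − 1.907706 = -0.907706
p = -0.440272 / -0.907706 = 0.4850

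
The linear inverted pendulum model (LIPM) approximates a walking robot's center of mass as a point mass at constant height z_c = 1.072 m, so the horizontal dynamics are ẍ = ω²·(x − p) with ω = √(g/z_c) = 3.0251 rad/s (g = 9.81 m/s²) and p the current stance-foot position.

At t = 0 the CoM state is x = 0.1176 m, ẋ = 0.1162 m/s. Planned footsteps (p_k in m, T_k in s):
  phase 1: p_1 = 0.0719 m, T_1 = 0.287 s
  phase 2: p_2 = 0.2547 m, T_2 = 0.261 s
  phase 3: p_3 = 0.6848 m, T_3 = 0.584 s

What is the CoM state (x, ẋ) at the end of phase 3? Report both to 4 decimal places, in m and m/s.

x = -0.5038, ẋ = -3.3310

phase 1: p=0.0719, T=0.287, ωT=0.868204, cosh=1.401166, sinh=0.981461; start (x,ẋ)=(0.117600, 0.116200) → end (x,ẋ)=(0.173633, 0.298500)
phase 2: p=0.2547, T=0.261, ωT=0.789551, cosh=1.328228, sinh=0.874179; start (x,ẋ)=(0.173633, 0.298500) → end (x,ẋ)=(0.233284, 0.182096)
phase 3: p=0.6848, T=0.584, ωT=1.766658, cosh=3.011086, sinh=2.840182; start (x,ẋ)=(0.233284, 0.182096) → end (x,ẋ)=(-0.503789, -3.331048)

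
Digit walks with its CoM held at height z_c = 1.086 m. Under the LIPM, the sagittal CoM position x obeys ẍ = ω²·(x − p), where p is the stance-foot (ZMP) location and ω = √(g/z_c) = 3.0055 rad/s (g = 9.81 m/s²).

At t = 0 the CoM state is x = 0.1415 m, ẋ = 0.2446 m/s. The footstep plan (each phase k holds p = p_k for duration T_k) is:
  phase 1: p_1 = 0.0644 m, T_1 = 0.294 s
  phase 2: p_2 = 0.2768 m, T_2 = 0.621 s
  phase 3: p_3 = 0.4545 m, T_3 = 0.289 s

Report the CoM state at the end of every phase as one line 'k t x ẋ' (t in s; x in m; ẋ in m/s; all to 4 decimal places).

1 0.2940 0.2553 0.5789
2 0.9150 0.8132 1.7118
3 1.2040 1.5166 3.4580

phase 1: p=0.0644, T=0.294, ωT=0.883617, cosh=1.416461, sinh=1.003175; start (x,ẋ)=(0.141500, 0.244600) → end (x,ẋ)=(0.255252, 0.578926)
phase 2: p=0.2768, T=0.621, ωT=1.866416, cosh=3.309879, sinh=3.155202; start (x,ẋ)=(0.255252, 0.578926) → end (x,ẋ)=(0.813240, 1.711833)
phase 3: p=0.4545, T=0.289, ωT=0.868589, cosh=1.401545, sinh=0.982002; start (x,ẋ)=(0.813240, 1.711833) → end (x,ẋ)=(1.516605, 3.457997)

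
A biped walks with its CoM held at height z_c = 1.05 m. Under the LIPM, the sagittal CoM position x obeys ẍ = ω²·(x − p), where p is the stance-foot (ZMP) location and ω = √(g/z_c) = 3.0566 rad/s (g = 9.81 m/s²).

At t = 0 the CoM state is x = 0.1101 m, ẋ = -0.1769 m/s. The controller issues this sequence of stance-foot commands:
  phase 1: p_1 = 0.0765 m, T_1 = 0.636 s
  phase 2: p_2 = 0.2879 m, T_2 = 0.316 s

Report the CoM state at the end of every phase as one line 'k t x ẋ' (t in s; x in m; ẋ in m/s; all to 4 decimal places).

phase 1: p=0.0765, T=0.636, ωT=1.943998, cosh=3.564878, sinh=3.421747; start (x,ẋ)=(0.110100, -0.176900) → end (x,ẋ)=(-0.001753, -0.279207)
phase 2: p=0.2879, T=0.316, ωT=0.965886, cosh=1.503880, sinh=1.123234; start (x,ẋ)=(-0.001753, -0.279207) → end (x,ẋ)=(-0.250306, -1.414353)

1 0.6360 -0.0018 -0.2792
2 0.9520 -0.2503 -1.4144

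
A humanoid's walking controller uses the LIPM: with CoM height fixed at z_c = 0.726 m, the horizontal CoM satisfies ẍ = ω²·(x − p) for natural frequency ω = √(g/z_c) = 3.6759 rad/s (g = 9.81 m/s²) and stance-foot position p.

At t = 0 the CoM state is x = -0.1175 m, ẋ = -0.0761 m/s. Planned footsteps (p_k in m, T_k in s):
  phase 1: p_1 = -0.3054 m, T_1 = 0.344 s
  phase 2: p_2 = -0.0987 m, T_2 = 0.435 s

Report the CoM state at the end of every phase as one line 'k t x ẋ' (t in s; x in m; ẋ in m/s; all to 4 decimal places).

phase 1: p=-0.3054, T=0.344, ωT=1.264510, cosh=1.911867, sinh=1.629489; start (x,ẋ)=(-0.117500, -0.076100) → end (x,ẋ)=(0.020105, 0.979998)
phase 2: p=-0.0987, T=0.435, ωT=1.599017, cosh=2.575129, sinh=2.373034; start (x,ẋ)=(0.020105, 0.979998) → end (x,ẋ)=(0.839892, 3.559964)

1 0.3440 0.0201 0.9800
2 0.7790 0.8399 3.5600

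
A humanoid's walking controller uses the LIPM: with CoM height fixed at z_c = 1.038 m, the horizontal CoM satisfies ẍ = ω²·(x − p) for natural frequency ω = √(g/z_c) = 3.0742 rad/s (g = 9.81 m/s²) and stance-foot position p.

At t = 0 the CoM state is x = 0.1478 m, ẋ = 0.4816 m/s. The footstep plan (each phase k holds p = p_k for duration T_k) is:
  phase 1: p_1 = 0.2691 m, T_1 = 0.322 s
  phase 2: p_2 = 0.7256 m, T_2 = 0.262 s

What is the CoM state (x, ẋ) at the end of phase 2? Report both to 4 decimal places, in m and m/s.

x = 0.1962, ẋ = -0.8584

phase 1: p=0.2691, T=0.322, ωT=0.989892, cosh=1.531281, sinh=1.159664; start (x,ẋ)=(0.147800, 0.481600) → end (x,ẋ)=(0.265027, 0.305026)
phase 2: p=0.7256, T=0.262, ωT=0.805440, cosh=1.342286, sinh=0.895395; start (x,ẋ)=(0.265027, 0.305026) → end (x,ẋ)=(0.196221, -0.858353)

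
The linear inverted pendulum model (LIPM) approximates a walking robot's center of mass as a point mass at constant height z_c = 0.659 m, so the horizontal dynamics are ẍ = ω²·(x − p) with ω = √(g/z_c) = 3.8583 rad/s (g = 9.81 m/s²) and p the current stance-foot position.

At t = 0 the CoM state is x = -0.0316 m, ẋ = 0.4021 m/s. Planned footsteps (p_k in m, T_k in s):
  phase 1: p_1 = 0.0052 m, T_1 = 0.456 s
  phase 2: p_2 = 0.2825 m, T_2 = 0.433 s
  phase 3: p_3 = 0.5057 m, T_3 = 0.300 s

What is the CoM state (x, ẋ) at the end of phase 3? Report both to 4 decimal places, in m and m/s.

x = 1.0734, ẋ = 2.5297

phase 1: p=0.0052, T=0.456, ωT=1.759385, cosh=2.990507, sinh=2.818356; start (x,ẋ)=(-0.031600, 0.402100) → end (x,ẋ)=(0.188870, 0.802317)
phase 2: p=0.2825, T=0.433, ωT=1.670644, cosh=2.751858, sinh=2.563732; start (x,ẋ)=(0.188870, 0.802317) → end (x,ẋ)=(0.557960, 1.281704)
phase 3: p=0.5057, T=0.300, ωT=1.157490, cosh=1.748105, sinh=1.433831; start (x,ẋ)=(0.557960, 1.281704) → end (x,ẋ)=(1.073366, 2.529663)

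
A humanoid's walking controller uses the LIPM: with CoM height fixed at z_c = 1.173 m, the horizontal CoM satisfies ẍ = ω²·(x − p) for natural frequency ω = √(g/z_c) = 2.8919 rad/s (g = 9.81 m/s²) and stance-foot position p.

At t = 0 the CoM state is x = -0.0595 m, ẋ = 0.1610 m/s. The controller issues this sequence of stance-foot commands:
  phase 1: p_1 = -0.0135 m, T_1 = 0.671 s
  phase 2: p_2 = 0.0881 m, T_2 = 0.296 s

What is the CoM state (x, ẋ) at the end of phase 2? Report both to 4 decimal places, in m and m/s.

x = 0.0231, ẋ = -0.0452

phase 1: p=-0.0135, T=0.671, ωT=1.940465, cosh=3.552812, sinh=3.409175; start (x,ẋ)=(-0.059500, 0.161000) → end (x,ẋ)=(0.012869, 0.118489)
phase 2: p=0.0881, T=0.296, ωT=0.856002, cosh=1.389295, sinh=0.964438; start (x,ẋ)=(0.012869, 0.118489) → end (x,ẋ)=(0.023097, -0.045208)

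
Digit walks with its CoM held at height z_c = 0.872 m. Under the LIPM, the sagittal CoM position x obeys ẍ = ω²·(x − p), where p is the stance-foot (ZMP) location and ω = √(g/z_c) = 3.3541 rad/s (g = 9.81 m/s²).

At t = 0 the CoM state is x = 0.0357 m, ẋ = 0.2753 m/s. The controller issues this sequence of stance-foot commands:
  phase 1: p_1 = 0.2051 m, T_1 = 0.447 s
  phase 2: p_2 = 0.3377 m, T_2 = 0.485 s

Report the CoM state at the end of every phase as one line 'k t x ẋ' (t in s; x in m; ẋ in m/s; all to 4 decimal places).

phase 1: p=0.2051, T=0.447, ωT=1.499283, cosh=2.350883, sinh=2.127593; start (x,ẋ)=(0.035700, 0.275300) → end (x,ẋ)=(-0.018510, -0.561667)
phase 2: p=0.3377, T=0.485, ωT=1.626738, cosh=2.641913, sinh=2.445343; start (x,ẋ)=(-0.018510, -0.561667) → end (x,ẋ)=(-1.012864, -4.405480)

1 0.4470 -0.0185 -0.5617
2 0.9320 -1.0129 -4.4055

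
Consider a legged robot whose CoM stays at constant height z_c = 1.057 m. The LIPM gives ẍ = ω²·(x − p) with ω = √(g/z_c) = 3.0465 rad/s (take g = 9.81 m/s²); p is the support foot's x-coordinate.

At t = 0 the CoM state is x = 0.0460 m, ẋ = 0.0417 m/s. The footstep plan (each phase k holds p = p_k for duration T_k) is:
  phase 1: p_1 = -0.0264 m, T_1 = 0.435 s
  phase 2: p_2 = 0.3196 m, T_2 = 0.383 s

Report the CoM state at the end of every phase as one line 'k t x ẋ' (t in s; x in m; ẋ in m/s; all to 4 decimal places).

1 0.4350 0.1434 0.4697
2 0.8180 0.2328 0.0488

phase 1: p=-0.0264, T=0.435, ωT=1.325228, cosh=2.014392, sinh=1.748649; start (x,ẋ)=(0.046000, 0.041700) → end (x,ẋ)=(0.143377, 0.469694)
phase 2: p=0.3196, T=0.383, ωT=1.166810, cosh=1.761544, sinh=1.450185; start (x,ẋ)=(0.143377, 0.469694) → end (x,ẋ)=(0.232758, 0.048836)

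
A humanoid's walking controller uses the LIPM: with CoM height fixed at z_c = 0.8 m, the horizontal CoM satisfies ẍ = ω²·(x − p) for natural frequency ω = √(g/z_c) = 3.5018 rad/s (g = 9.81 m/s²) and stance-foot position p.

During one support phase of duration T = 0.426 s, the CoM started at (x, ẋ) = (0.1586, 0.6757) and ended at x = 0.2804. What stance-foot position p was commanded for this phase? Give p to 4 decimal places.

p = 0.3723

ωT = 3.5018·0.426 = 1.491767; cosh(ωT) = 2.334958, sinh(ωT) = 2.109984
x(T) = p + (x₀−p)·cosh(ωT) + (ẋ₀/ω)·sinh(ωT) ⇒ p·(1 − cosh) = x(T) − x₀·cosh − (ẋ₀/ω)·sinh
numerator   = 0.2804 − (0.1586)·2.334958 − (0.6757/3.5018)·2.109984 = -0.497062
denominator = 1 − 2.334958 = -1.334958
p = -0.497062 / -1.334958 = 0.3723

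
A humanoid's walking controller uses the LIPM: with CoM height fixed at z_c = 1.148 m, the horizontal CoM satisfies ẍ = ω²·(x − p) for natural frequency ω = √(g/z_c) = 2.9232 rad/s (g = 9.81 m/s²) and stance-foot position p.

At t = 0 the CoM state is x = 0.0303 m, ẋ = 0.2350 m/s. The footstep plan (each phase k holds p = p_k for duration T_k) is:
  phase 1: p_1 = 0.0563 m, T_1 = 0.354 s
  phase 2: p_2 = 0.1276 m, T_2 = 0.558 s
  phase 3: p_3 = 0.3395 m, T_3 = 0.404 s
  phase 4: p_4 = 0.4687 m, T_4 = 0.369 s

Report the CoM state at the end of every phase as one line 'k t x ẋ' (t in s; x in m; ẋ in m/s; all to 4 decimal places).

phase 1: p=0.0563, T=0.354, ωT=1.034813, cosh=1.584936, sinh=1.229643; start (x,ẋ)=(0.030300, 0.235000) → end (x,ẋ)=(0.113944, 0.279003)
phase 2: p=0.1276, T=0.558, ωT=1.631146, cosh=2.652715, sinh=2.457010; start (x,ẋ)=(0.113944, 0.279003) → end (x,ẋ)=(0.325883, 0.642036)
phase 3: p=0.3395, T=0.404, ωT=1.180973, cosh=1.782261, sinh=1.475281; start (x,ẋ)=(0.325883, 0.642036) → end (x,ẋ)=(0.639255, 1.085554)
phase 4: p=0.4687, T=0.369, ωT=1.078661, cosh=1.640395, sinh=1.300344; start (x,ẋ)=(0.639255, 1.085554) → end (x,ẋ)=(1.231370, 2.429043)

1 0.3540 0.1139 0.2790
2 0.9120 0.3259 0.6420
3 1.3160 0.6393 1.0856
4 1.6850 1.2314 2.4290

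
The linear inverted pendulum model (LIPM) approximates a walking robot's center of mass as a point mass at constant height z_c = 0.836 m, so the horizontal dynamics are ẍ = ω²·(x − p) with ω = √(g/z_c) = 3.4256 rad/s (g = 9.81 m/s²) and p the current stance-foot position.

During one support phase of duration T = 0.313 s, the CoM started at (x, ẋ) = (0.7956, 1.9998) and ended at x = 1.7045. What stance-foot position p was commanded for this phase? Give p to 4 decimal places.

ωT = 3.4256·0.313 = 1.072213; cosh(ωT) = 1.632044, sinh(ωT) = 1.289794
x(T) = p + (x₀−p)·cosh(ωT) + (ẋ₀/ω)·sinh(ωT) ⇒ p·(1 − cosh) = x(T) − x₀·cosh − (ẋ₀/ω)·sinh
numerator   = 1.7045 − (0.7956)·1.632044 − (1.9998/3.4256)·1.289794 = -0.346911
denominator = 1 − 1.632044 = -0.632044
p = -0.346911 / -0.632044 = 0.5489

p = 0.5489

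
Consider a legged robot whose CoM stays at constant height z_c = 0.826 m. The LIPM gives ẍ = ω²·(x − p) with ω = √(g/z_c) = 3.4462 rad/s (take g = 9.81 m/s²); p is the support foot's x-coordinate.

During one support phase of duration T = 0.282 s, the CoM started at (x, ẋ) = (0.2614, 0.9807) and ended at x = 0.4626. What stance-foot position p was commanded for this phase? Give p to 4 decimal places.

ωT = 3.4462·0.282 = 0.971828; cosh(ωT) = 1.510581, sinh(ωT) = 1.132191
x(T) = p + (x₀−p)·cosh(ωT) + (ẋ₀/ω)·sinh(ωT) ⇒ p·(1 − cosh) = x(T) − x₀·cosh − (ẋ₀/ω)·sinh
numerator   = 0.4626 − (0.2614)·1.510581 − (0.9807/3.4462)·1.132191 = -0.254458
denominator = 1 − 1.510581 = -0.510581
p = -0.254458 / -0.510581 = 0.4984

p = 0.4984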